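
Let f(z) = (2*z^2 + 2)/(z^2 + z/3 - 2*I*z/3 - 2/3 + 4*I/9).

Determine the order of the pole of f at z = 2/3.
Factor the denominator:
  z^2 + z/3 - 2*I*z/3 - 2/3 + 4*I/9 = (z - 2/3)*(z + 1 - 2*I/3)

The numerator P(z) = 2*z^2 + 2 has P(2/3) = 26/9 ≠ 0, so no factor of (z - 2/3) cancels.
Near z = 2/3 we can therefore write f(z) = g(z)/(z - 2/3) with g analytic at 2/3 and g(2/3) ≠ 0 (g is the numerator divided by the remaining denominator factors).

Hence z = 2/3 is a pole of order 1.

Final answer: 1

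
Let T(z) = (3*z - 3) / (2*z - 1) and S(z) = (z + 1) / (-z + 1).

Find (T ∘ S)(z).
6*z/(3*z + 1)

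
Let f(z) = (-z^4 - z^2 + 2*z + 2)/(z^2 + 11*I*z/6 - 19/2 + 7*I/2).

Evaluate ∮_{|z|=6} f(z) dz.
By the residue theorem, ∮_C f(z) dz = 2πi · (sum of the residues of f at the poles inside |z| = 6).

The denominator factors as (z + 3 + I/3)*(z - 3 + 3*I/2), so the singularities of f are simple poles at z = -3 - I/3, z = 3 - 3*I/2.
  |-3 - I/3|² = 82/9 < 36 = 6², so this pole is inside the contour.
  |3 - 3*I/2|² = 45/4 < 36 = 6², so this pole is inside the contour.

With P(z) = -z^4 - z^2 + 2*z + 2 and Q(z) = z^2 + 11*I*z/6 - 19/2 + 7*I/2, each pole is simple, so Res(f, z₀) = P(z₀)/Q'(z₀) with Q'(z) = 2*z + 11*I/6.
  Res(f, -3 - I/3) = P(-3 - I/3)/Q'(-3 - I/3) = (-7120/81 - 344*I/9)/(-6 + 7*I/6) = 52144/4035 + 322592*I/36315
  Res(f, 3 - 3*I/2) = P(3 - 3*I/2)/Q'(3 - 3*I/2) = (587/16 + 255*I/2)/(6 - 7*I/6) = 5139/2690 + 232647*I/10760

Sum of residues inside C: 89/6 + 6589*I/216
∮_C f(z) dz = 2πi · (89/6 + 6589*I/216) = pi*(-6589/108 + 89*I/3)

Final answer: pi*(-6589/108 + 89*I/3)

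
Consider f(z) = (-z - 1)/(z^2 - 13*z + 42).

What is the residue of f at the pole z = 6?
7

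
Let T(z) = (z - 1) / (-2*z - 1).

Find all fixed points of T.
T(z) = z means z - 1 = z*(-2*z - 1), i.e.
  -2*z^2 - 2*z + 1 = 0.
Discriminant: (-2)^2 - 4*(-2)*(1) = 12, so the roots are real.
  z = (2 ± sqrt(12))/(2*(-2))
Fixed points: {-sqrt(3)/2 - 1/2, -1/2 + sqrt(3)/2}

Final answer: {-sqrt(3)/2 - 1/2, -1/2 + sqrt(3)/2}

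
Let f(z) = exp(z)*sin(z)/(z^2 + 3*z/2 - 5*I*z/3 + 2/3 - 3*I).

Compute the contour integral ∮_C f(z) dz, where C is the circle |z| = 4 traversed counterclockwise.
By the residue theorem, ∮_C f(z) dz = 2πi · (sum of the residues of f at the poles inside |z| = 4).

The denominator factors as (z - 2*I)*(z + 3/2 + I/3), so the singularities of f are simple poles at z = 2*I, z = -3/2 - I/3.
  |2*I|² = 4 < 16 = 4², so this pole is inside the contour.
  |-3/2 - I/3|² = 85/36 < 16 = 4², so this pole is inside the contour.

With P(z) = exp(z)*sin(z) and Q(z) = z^2 + 3*z/2 - 5*I*z/3 + 2/3 - 3*I, each pole is simple, so Res(f, z₀) = P(z₀)/Q'(z₀) with Q'(z) = 2*z + 3/2 - 5*I/3.
  Res(f, 2*I) = P(2*I)/Q'(2*I) = (I*exp(2*I)*sinh(2))/(3/2 + 7*I/3) = (84/277 + 54*I/277)*exp(2*I)*sinh(2)
  Res(f, -3/2 - I/3) = P(-3/2 - I/3)/Q'(-3/2 - I/3) = (-exp(-3/2 - I/3)*sin(3/2 + I/3))/(-3/2 - 7*I/3) = (54/277 - 84*I/277)*exp(-3/2 - I/3)*sin(3/2 + I/3)

Sum of residues inside C: (54/277 - 84*I/277)*exp(-3/2 - I/3)*sin(3/2 + I/3) + (84/277 + 54*I/277)*exp(2*I)*sinh(2)
∮_C f(z) dz = 2πi · ((54/277 - 84*I/277)*exp(-3/2 - I/3)*sin(3/2 + I/3) + (84/277 + 54*I/277)*exp(2*I)*sinh(2)) = pi*(-108/277 + 168*I/277)*exp(2*I)*sinh(2) + pi*(168/277 + 108*I/277)*exp(-3/2 - I/3)*sin(3/2 + I/3)

Final answer: pi*(-108/277 + 168*I/277)*exp(2*I)*sinh(2) + pi*(168/277 + 108*I/277)*exp(-3/2 - I/3)*sin(3/2 + I/3)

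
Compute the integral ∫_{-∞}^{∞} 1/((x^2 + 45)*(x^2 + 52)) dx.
pi*(-15*sqrt(13) + 26*sqrt(5))/2730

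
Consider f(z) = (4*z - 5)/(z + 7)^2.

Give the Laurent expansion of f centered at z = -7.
Put w = z - (-7), i.e. z = w - 7. The denominator is w^2, so it suffices to rewrite the numerator in powers of w.

P(z) = 4*z - 5
P(w - 7) = -33 + 4*w

Dividing each term by w^2:
  f = -33/w^2 + 4/w

Substituting back w = z + 7:
  f(z) = -33/(z + 7)^2 + 4/(z + 7)

The series is finite because the numerator is a polynomial; the negative powers form the principal part, and the coefficient of 1/(z + 7) gives Res(f, -7) = 4.

Final answer: -33/(z + 7)^2 + 4/(z + 7)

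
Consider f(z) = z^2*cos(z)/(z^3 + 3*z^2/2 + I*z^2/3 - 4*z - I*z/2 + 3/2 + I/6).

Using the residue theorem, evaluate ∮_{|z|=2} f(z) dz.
By the residue theorem, ∮_C f(z) dz = 2πi · (sum of the residues of f at the poles inside |z| = 2).

The denominator factors as (z + 3 + I/3)*(z - 1)*(z - 1/2), so the singularities of f are simple poles at z = -3 - I/3, z = 1, z = 1/2.
  |-3 - I/3|² = 82/9 > 4 = 2², so this pole is outside the contour.
  |1|² = 1 < 4 = 2², so this pole is inside the contour.
  |1/2|² = 1/4 < 4 = 2², so this pole is inside the contour.

With P(z) = z^2*cos(z) and Q(z) = z^3 + 3*z^2/2 + I*z^2/3 - 4*z - I*z/2 + 3/2 + I/6, each pole is simple, so Res(f, z₀) = P(z₀)/Q'(z₀) with Q'(z) = 3*z^2 + 3*z + 2*I*z/3 - 4 - I/2.
  Res(f, 1) = P(1)/Q'(1) = (cos(1))/(2 + I/6) = (72/145 - 6*I/145)*cos(1)
  Res(f, 1/2) = P(1/2)/Q'(1/2) = (cos(1/2)/4)/(-7/4 - I/6) = (-63/445 + 6*I/445)*cos(1/2)

Sum of residues inside C: (72/145 - 6*I/145)*cos(1) + (-63/445 + 6*I/445)*cos(1/2)
∮_C f(z) dz = 2πi · ((72/145 - 6*I/145)*cos(1) + (-63/445 + 6*I/445)*cos(1/2)) = pi*(-12/445 - 126*I/445)*cos(1/2) + pi*(12/145 + 144*I/145)*cos(1)

Final answer: pi*(-12/445 - 126*I/445)*cos(1/2) + pi*(12/145 + 144*I/145)*cos(1)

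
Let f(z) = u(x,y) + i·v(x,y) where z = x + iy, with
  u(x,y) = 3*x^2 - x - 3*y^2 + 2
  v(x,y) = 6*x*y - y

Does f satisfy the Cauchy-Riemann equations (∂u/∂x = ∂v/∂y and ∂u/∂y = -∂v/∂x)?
∂u/∂x = 6*x - 1
∂v/∂y = 6*x - 1
∂u/∂y = -6*y
∂v/∂x = 6*y
∂u/∂x = ∂v/∂y and ∂u/∂y = -∂v/∂x hold identically; f is analytic.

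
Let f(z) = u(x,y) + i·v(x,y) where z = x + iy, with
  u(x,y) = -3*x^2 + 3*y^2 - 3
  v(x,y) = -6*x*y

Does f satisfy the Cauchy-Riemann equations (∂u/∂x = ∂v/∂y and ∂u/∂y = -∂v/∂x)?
∂u/∂x = -6*x
∂v/∂y = -6*x
∂u/∂y = 6*y
∂v/∂x = -6*y
∂u/∂x = ∂v/∂y and ∂u/∂y = -∂v/∂x hold identically; f is analytic.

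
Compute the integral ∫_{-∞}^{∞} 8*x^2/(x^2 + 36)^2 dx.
2*pi/3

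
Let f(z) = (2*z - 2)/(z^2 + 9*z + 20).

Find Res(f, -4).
Write f(z) = P(z)/Q(z) with P(z) = 2*z - 2 and Q(z) = z^2 + 9*z + 20.
The denominator factors as Q(z) = (z + 4)*(z + 5), so z = -4 is a simple zero of Q and P is analytic there; z = -4 is therefore a simple pole and
  Res(f, z₀) = P(z₀)/Q'(z₀).

Q'(z) = 2*z + 9, so Q'(-4) = 1.
P(-4) = -10.

Res(f, -4) = (-10)/(1) = -10

Final answer: -10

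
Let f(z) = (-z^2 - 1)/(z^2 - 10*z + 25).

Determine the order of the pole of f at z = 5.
Factor the denominator:
  z^2 - 10*z + 25 = (z - 5)^2

The numerator P(z) = -z^2 - 1 has P(5) = -26 ≠ 0, so no factor of (z - 5) cancels.
Near z = 5 we can therefore write f(z) = g(z)/(z - 5)^2 with g analytic at 5 and g(5) ≠ 0 (g is just the numerator).

Hence z = 5 is a pole of order 2.

Final answer: 2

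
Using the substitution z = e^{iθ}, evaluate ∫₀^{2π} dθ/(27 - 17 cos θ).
Call the integral J. The integrand is 2π-periodic and we integrate over a full period, so shifting θ does not change the value (θ → θ + π flips the sign of the trig term). Hence
  J = ∫₀^{2π} dθ/(27 + 17 cos θ).
Put z = e^{iθ}: then cos θ = (z + 1/z)/2, dθ = dz/(iz), and z runs once counterclockwise around |z| = 1:
  J = ∮_{|z|=1} 1/(27 + 17*(z + 1/z)/2) · dz/(iz) = (2/i) ∮_{|z|=1} dz/(17*z^2 + 54*z + 17).
The roots of 17*z^2 + 54*z + 17 are z = (-27 ± sqrt(27^2 - 17^2))/17, with sqrt(440) = 2*sqrt(110); their product is 1, so only z₊ = -27/17 + 2*sqrt(110)/17 lies inside the unit circle (z₋ = -27/17 - 2*sqrt(110)/17 lies outside).
z₊ is a simple zero of q(z) = 17*z^2 + 54*z + 17, so Res(1/q, z₊) = 1/q'(z₊) with q'(z) = 34*z + 54; and q'(z₊) = 17*(z₊ - z₋) = 4*sqrt(110).
Therefore J = (2/i) · 2πi · 1/(4*sqrt(110)) = 2*pi/(2*sqrt(110)) = sqrt(110)*pi/110

Final answer: sqrt(110)*pi/110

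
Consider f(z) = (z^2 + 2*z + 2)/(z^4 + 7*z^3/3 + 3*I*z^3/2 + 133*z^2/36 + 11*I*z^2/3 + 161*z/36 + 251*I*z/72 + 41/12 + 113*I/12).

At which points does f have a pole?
The singularities of f are the zeros of the denominator. Factoring,
  z^4 + 7*z^3/3 + 3*I*z^3/2 + 133*z^2/36 + 11*I*z^2/3 + 161*z/36 + 251*I*z/72 + 41/12 + 113*I/12 = (z + 2 - I/2)*(z - 1/3 + 3*I/2)*(z - 3*I/2)*(z + 2/3 + 2*I)
so the candidates are z = -2 + I/2, z = 1/3 - 3*I/2, z = 3*I/2, z = -2/3 - 2*I.

Check the numerator P(z) = z^2 + 2*z + 2 at each one:
  P(-2 + I/2) = 7/4 - I ≠ 0, so z = -2 + I/2 is a (simple) pole.
  P(1/3 - 3*I/2) = 19/36 - 4*I ≠ 0, so z = 1/3 - 3*I/2 is a (simple) pole.
  P(3*I/2) = -1/4 + 3*I ≠ 0, so z = 3*I/2 is a (simple) pole.
  P(-2/3 - 2*I) = -26/9 - 4*I/3 ≠ 0, so z = -2/3 - 2*I is a (simple) pole.

Poles of f: {-2 + I/2, -2/3 - 2*I, 3*I/2, 1/3 - 3*I/2}

Final answer: {-2 + I/2, -2/3 - 2*I, 3*I/2, 1/3 - 3*I/2}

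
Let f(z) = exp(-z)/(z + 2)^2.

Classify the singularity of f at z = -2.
pole of order 2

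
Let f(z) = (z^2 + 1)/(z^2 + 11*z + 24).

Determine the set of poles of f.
The singularities of f are the zeros of the denominator. Factoring,
  z^2 + 11*z + 24 = (z + 8)*(z + 3)
so the candidates are z = -8, z = -3.

Check the numerator P(z) = z^2 + 1 at each one:
  P(-8) = 65 ≠ 0, so z = -8 is a (simple) pole.
  P(-3) = 10 ≠ 0, so z = -3 is a (simple) pole.

Poles of f: {-8, -3}

Final answer: {-8, -3}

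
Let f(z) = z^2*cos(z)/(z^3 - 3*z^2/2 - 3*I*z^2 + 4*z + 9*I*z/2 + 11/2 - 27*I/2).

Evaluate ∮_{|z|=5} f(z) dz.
pi*(-92/365 + 144*I/365)*cos(1 - 2*I) + pi*(940/949 - 462*I/949)*cos(1/2 - 2*I) + pi*(-48/65 + 136*I/65)*cos(1 + 3*I)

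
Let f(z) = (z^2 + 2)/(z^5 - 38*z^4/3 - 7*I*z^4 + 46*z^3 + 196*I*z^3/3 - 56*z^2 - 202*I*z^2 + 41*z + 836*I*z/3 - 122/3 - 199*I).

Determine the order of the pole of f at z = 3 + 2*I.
4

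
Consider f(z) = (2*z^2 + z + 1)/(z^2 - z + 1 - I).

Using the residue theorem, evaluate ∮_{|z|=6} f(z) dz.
6*I*pi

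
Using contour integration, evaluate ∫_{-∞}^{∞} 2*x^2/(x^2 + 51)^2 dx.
Let f(z) = 2*z^2/(z^2 + 51)^2. The denominator has no real zeros and deg Q - deg P = 2 ≥ 2, so the integral of f over the upper semicircle |z| = R tends to 0 as R → ∞. Closing the contour in the upper half-plane,
  ∫_{-∞}^{∞} f(x) dx = 2πi · Σ Res(f, z_k)  over the poles with Im z_k > 0.

Zeros of the denominator: z^2 + 51 = 0 gives z = ±sqrt(51)*I.
Upper half-plane: z = sqrt(51)*I (a pole of order 2).

Write f(z) = g(z)/(z - sqrt(51)*I)^2 with g(z) = 2*z^2/(z + sqrt(51)*I)^2. For a double pole, Res(f, z₀) = g'(z₀):
  g'(z) = 4*sqrt(51)*I*z/(z + sqrt(51)*I)^3
  Res(f, sqrt(51)*I) = g'(sqrt(51)*I) = -sqrt(51)*I/102

∫_{-∞}^{∞} f(x) dx = 2πi · (-sqrt(51)*I/102) = sqrt(51)*pi/51

Final answer: sqrt(51)*pi/51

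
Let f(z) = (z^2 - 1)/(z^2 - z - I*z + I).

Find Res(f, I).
Write f(z) = P(z)/Q(z) with P(z) = z^2 - 1 and Q(z) = z^2 - z - I*z + I.
The denominator factors as Q(z) = (z - I)*(z - 1), so z = I is a simple zero of Q and P is analytic there; z = I is therefore a simple pole and
  Res(f, z₀) = P(z₀)/Q'(z₀).

Q'(z) = 2*z - 1 - I, so Q'(I) = -1 + I.
P(I) = -2.

Res(f, I) = (-2)/(-1 + I) = 1 + I

Final answer: 1 + I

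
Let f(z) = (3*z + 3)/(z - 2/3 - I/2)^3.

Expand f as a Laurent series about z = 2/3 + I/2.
Put w = z - (2/3 + I/2), i.e. z = w + 2/3 + I/2. The denominator is w^3, so it suffices to rewrite the numerator in powers of w.

P(z) = 3*z + 3
P(w + 2/3 + I/2) = 5 + 3*I/2 + 3*w

Dividing each term by w^3:
  f = (5 + 3*I/2)/w^3 + 3/w^2

Substituting back w = z - 2/3 - I/2:
  f(z) = (5 + 3*I/2)/(z - 2/3 - I/2)^3 + 3/(z - 2/3 - I/2)^2

The series is finite because the numerator is a polynomial; the negative powers form the principal part.

Final answer: (5 + 3*I/2)/(z - 2/3 - I/2)^3 + 3/(z - 2/3 - I/2)^2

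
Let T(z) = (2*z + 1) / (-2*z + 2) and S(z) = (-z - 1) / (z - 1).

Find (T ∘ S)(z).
(T ∘ S)(z) = T(S(z)) = ((2)*S(z) + (1))/((-2)*S(z) + (2)). Multiply numerator and denominator by z - 1:
  numerator:   (2)*(-z - 1) + (1)*(z - 1) = -z - 3
  denominator: (-2)*(-z - 1) + (2)*(z - 1) = 4*z
(T ∘ S)(z) = (-z - 3)/(4*z)

Final answer: (-z - 3)/(4*z)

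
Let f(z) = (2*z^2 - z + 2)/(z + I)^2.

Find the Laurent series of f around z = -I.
I/(z + I)^2 + (-1 - 4*I)/(z + I) + 2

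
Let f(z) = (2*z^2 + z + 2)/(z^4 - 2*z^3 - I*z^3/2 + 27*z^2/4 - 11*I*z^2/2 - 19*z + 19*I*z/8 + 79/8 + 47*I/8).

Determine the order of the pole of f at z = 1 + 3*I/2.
2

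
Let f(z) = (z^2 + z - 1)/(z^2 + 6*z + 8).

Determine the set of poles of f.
The singularities of f are the zeros of the denominator. Factoring,
  z^2 + 6*z + 8 = (z + 2)*(z + 4)
so the candidates are z = -2, z = -4.

Check the numerator P(z) = z^2 + z - 1 at each one:
  P(-2) = 1 ≠ 0, so z = -2 is a (simple) pole.
  P(-4) = 11 ≠ 0, so z = -4 is a (simple) pole.

Poles of f: {-4, -2}

Final answer: {-4, -2}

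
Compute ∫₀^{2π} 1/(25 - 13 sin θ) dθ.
Call the integral J. The integrand is 2π-periodic and we integrate over a full period, so shifting θ does not change the value (θ → θ + π/2 turns sin θ into cos θ; θ → θ + π flips the sign of the trig term). Hence
  J = ∫₀^{2π} dθ/(25 + 13 cos θ).
Put z = e^{iθ}: then cos θ = (z + 1/z)/2, dθ = dz/(iz), and z runs once counterclockwise around |z| = 1:
  J = ∮_{|z|=1} 1/(25 + 13*(z + 1/z)/2) · dz/(iz) = (2/i) ∮_{|z|=1} dz/(13*z^2 + 50*z + 13).
The roots of 13*z^2 + 50*z + 13 are z = (-25 ± sqrt(25^2 - 13^2))/13, with sqrt(456) = 2*sqrt(114); their product is 1, so only z₊ = -25/13 + 2*sqrt(114)/13 lies inside the unit circle (z₋ = -25/13 - 2*sqrt(114)/13 lies outside).
z₊ is a simple zero of q(z) = 13*z^2 + 50*z + 13, so Res(1/q, z₊) = 1/q'(z₊) with q'(z) = 26*z + 50; and q'(z₊) = 13*(z₊ - z₋) = 4*sqrt(114).
Therefore J = (2/i) · 2πi · 1/(4*sqrt(114)) = 2*pi/(2*sqrt(114)) = sqrt(114)*pi/114

Final answer: sqrt(114)*pi/114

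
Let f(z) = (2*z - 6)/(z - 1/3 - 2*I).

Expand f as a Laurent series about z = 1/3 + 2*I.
Put w = z - (1/3 + 2*I), i.e. z = w + 1/3 + 2*I. The denominator is w, so it suffices to rewrite the numerator in powers of w.

P(z) = 2*z - 6
P(w + 1/3 + 2*I) = -16/3 + 4*I + 2*w

Dividing each term by w:
  f = (-16/3 + 4*I)/w + 2

Substituting back w = z - 1/3 - 2*I:
  f(z) = (-16/3 + 4*I)/(z - 1/3 - 2*I) + 2

The series is finite because the numerator is a polynomial; the negative powers form the principal part, and the coefficient of 1/(z - 1/3 - 2*I) gives Res(f, 1/3 + 2*I) = -16/3 + 4*I.

Final answer: (-16/3 + 4*I)/(z - 1/3 - 2*I) + 2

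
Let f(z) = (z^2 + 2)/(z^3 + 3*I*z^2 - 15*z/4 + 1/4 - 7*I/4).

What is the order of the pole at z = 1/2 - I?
Factor the denominator:
  z^3 + 3*I*z^2 - 15*z/4 + 1/4 - 7*I/4 = (z - 1/2 + I)^2*(z + 1 + I)

The numerator P(z) = z^2 + 2 has P(1/2 - I) = 5/4 - I ≠ 0, so no factor of (z - 1/2 + I) cancels.
Near z = 1/2 - I we can therefore write f(z) = g(z)/(z - 1/2 + I)^2 with g analytic at 1/2 - I and g(1/2 - I) ≠ 0 (g is the numerator divided by the remaining denominator factors).

Hence z = 1/2 - I is a pole of order 2.

Final answer: 2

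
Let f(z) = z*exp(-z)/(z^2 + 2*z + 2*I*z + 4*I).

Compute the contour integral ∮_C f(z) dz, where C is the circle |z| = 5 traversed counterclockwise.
By the residue theorem, ∮_C f(z) dz = 2πi · (sum of the residues of f at the poles inside |z| = 5).

The denominator factors as (z + 2*I)*(z + 2), so the singularities of f are simple poles at z = -2*I, z = -2.
  |-2*I|² = 4 < 25 = 5², so this pole is inside the contour.
  |-2|² = 4 < 25 = 5², so this pole is inside the contour.

With P(z) = z*exp(-z) and Q(z) = z^2 + 2*z + 2*I*z + 4*I, each pole is simple, so Res(f, z₀) = P(z₀)/Q'(z₀) with Q'(z) = 2*z + 2 + 2*I.
  Res(f, -2*I) = P(-2*I)/Q'(-2*I) = (-2*I*exp(2*I))/(2 - 2*I) = (1/2 - I/2)*exp(2*I)
  Res(f, -2) = P(-2)/Q'(-2) = (-2*exp(2))/(-2 + 2*I) = (1/2 + I/2)*exp(2)

Sum of residues inside C: (1/2 - I/2)*exp(2*I) + (1/2 + I/2)*exp(2)
∮_C f(z) dz = 2πi · ((1/2 - I/2)*exp(2*I) + (1/2 + I/2)*exp(2)) = pi*(1 + I)*exp(2*I) + pi*(-1 + I)*exp(2)

Final answer: pi*(1 + I)*exp(2*I) + pi*(-1 + I)*exp(2)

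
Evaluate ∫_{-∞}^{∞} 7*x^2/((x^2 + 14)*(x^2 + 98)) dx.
Let f(z) = 7*z^2/((z^2 + 14)*(z^2 + 98)). The denominator has no real zeros and deg Q - deg P = 2 ≥ 2, so the integral of f over the upper semicircle |z| = R tends to 0 as R → ∞. Closing the contour in the upper half-plane,
  ∫_{-∞}^{∞} f(x) dx = 2πi · Σ Res(f, z_k)  over the poles with Im z_k > 0.

Zeros of the denominator: z^2 + 98 = 0 gives z = ±7*sqrt(2)*I; z^2 + 14 = 0 gives z = ±sqrt(14)*I.
Upper half-plane: z = sqrt(14)*I, z = 7*sqrt(2)*I (simple).

Each pole is a simple zero of Q(z) = z^4 + 112*z^2 + 1372, so Res(f, z₀) = P(z₀)/Q'(z₀) with P(z) = 7*z^2, Q'(z) = 4*z^3 + 224*z:
  Res(f, sqrt(14)*I) = (-98)/(168*sqrt(14)*I) = sqrt(14)*I/24
  Res(f, 7*sqrt(2)*I) = (-686)/(-1176*sqrt(2)*I) = -7*sqrt(2)*I/24

Sum of residues: I*(-7*sqrt(2) + sqrt(14))/24
∫_{-∞}^{∞} f(x) dx = 2πi · (I*(-7*sqrt(2) + sqrt(14))/24) = pi*(-sqrt(14) + 7*sqrt(2))/12

Final answer: pi*(-sqrt(14) + 7*sqrt(2))/12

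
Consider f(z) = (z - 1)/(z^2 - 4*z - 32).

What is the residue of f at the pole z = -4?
5/12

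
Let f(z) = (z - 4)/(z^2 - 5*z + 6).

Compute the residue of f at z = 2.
2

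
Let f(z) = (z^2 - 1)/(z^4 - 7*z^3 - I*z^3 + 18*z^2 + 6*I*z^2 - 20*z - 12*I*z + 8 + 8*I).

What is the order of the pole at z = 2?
Factor the denominator:
  z^4 - 7*z^3 - I*z^3 + 18*z^2 + 6*I*z^2 - 20*z - 12*I*z + 8 + 8*I = (z - 2)^3*(z - 1 - I)

The numerator P(z) = z^2 - 1 has P(2) = 3 ≠ 0, so no factor of (z - 2) cancels.
Near z = 2 we can therefore write f(z) = g(z)/(z - 2)^3 with g analytic at 2 and g(2) ≠ 0 (g is the numerator divided by the remaining denominator factors).

Hence z = 2 is a pole of order 3.

Final answer: 3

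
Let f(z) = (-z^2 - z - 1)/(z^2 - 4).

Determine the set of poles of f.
The singularities of f are the zeros of the denominator. Factoring,
  z^2 - 4 = (z + 2)*(z - 2)
so the candidates are z = -2, z = 2.

Check the numerator P(z) = -z^2 - z - 1 at each one:
  P(-2) = -3 ≠ 0, so z = -2 is a (simple) pole.
  P(2) = -7 ≠ 0, so z = 2 is a (simple) pole.

Poles of f: {-2, 2}

Final answer: {-2, 2}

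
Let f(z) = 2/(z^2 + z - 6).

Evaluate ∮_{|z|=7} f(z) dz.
0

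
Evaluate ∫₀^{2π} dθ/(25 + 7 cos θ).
Let J = ∫₀^{2π} dθ/(25 + 7 cos θ).
Put z = e^{iθ}: then cos θ = (z + 1/z)/2, dθ = dz/(iz), and z runs once counterclockwise around |z| = 1:
  J = ∮_{|z|=1} 1/(25 + 7*(z + 1/z)/2) · dz/(iz) = (2/i) ∮_{|z|=1} dz/(7*z^2 + 50*z + 7).
The roots of 7*z^2 + 50*z + 7 are z = (-25 ± sqrt(25^2 - 7^2))/7, with sqrt(576) = 24; their product is 1, so only z₊ = -1/7 lies inside the unit circle (z₋ = -7 lies outside).
z₊ is a simple zero of q(z) = 7*z^2 + 50*z + 7, so Res(1/q, z₊) = 1/q'(z₊) with q'(z) = 14*z + 50; and q'(z₊) = 7*(z₊ - z₋) = 48.
Therefore J = (2/i) · 2πi · 1/(48) = 2*pi/(24) = pi/12

Final answer: pi/12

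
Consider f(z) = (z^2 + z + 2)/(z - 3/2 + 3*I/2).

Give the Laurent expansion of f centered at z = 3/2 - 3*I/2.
Put w = z - (3/2 - 3*I/2), i.e. z = w + 3/2 - 3*I/2. The denominator is w, so it suffices to rewrite the numerator in powers of w.

P(z) = z^2 + z + 2
P(w + 3/2 - 3*I/2) = 7/2 - 6*I + (4 - 3*I)*w + w^2

Dividing each term by w:
  f = (7/2 - 6*I)/w + 4 - 3*I + w

Substituting back w = z - 3/2 + 3*I/2:
  f(z) = (7/2 - 6*I)/(z - 3/2 + 3*I/2) + 4 - 3*I + (z - 3/2 + 3*I/2)

The series is finite because the numerator is a polynomial; the negative powers form the principal part, and the coefficient of 1/(z - 3/2 + 3*I/2) gives Res(f, 3/2 - 3*I/2) = 7/2 - 6*I.

Final answer: (7/2 - 6*I)/(z - 3/2 + 3*I/2) + 4 - 3*I + (z - 3/2 + 3*I/2)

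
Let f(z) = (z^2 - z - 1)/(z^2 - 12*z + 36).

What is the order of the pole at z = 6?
Factor the denominator:
  z^2 - 12*z + 36 = (z - 6)^2

The numerator P(z) = z^2 - z - 1 has P(6) = 29 ≠ 0, so no factor of (z - 6) cancels.
Near z = 6 we can therefore write f(z) = g(z)/(z - 6)^2 with g analytic at 6 and g(6) ≠ 0 (g is just the numerator).

Hence z = 6 is a pole of order 2.

Final answer: 2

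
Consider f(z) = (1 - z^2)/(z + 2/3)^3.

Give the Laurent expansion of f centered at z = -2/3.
Put w = z - (-2/3), i.e. z = w - 2/3. The denominator is w^3, so it suffices to rewrite the numerator in powers of w.

P(z) = 1 - z^2
P(w - 2/3) = 5/9 + 4*w/3 - w^2

Dividing each term by w^3:
  f = 5/(9*w^3) + 4/(3*w^2) - 1/w

Substituting back w = z + 2/3:
  f(z) = 5/(9*(z + 2/3)^3) + 4/(3*(z + 2/3)^2) - 1/(z + 2/3)

The series is finite because the numerator is a polynomial; the negative powers form the principal part, and the coefficient of 1/(z + 2/3) gives Res(f, -2/3) = -1.

Final answer: 5/(9*(z + 2/3)^3) + 4/(3*(z + 2/3)^2) - 1/(z + 2/3)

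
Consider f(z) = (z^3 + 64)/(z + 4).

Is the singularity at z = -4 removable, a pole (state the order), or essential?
The numerator vanishes at z = -4 ((-4)^3 = -64), so it is divisible by z + 4:
  z^3 + 64 = (z + 4)*(z^2 - 4*z + 16)
Hence for z ≠ -4, f(z) = z^2 - 4*z + 16, a polynomial, and lim_{z→-4} f(z) = 48 is finite.
So the singularity is removable.

Final answer: removable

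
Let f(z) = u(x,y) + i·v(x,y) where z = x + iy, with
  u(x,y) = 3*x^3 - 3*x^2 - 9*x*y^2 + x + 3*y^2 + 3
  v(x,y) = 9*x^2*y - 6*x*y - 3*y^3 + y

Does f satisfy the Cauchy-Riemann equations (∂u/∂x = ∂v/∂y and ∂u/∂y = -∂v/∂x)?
∂u/∂x = 9*x^2 - 6*x - 9*y^2 + 1
∂v/∂y = 9*x^2 - 6*x - 9*y^2 + 1
∂u/∂y = -18*x*y + 6*y
∂v/∂x = 18*x*y - 6*y
∂u/∂x = ∂v/∂y and ∂u/∂y = -∂v/∂x hold identically; f is analytic.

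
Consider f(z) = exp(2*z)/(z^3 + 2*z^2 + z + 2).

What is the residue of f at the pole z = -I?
(-1/10 + I/5)*exp(-2*I)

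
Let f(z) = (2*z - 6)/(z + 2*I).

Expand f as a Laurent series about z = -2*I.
Put w = z - (-2*I), i.e. z = w - 2*I. The denominator is w, so it suffices to rewrite the numerator in powers of w.

P(z) = 2*z - 6
P(w - 2*I) = -6 - 4*I + 2*w

Dividing each term by w:
  f = (-6 - 4*I)/w + 2

Substituting back w = z + 2*I:
  f(z) = (-6 - 4*I)/(z + 2*I) + 2

The series is finite because the numerator is a polynomial; the negative powers form the principal part, and the coefficient of 1/(z + 2*I) gives Res(f, -2*I) = -6 - 4*I.

Final answer: (-6 - 4*I)/(z + 2*I) + 2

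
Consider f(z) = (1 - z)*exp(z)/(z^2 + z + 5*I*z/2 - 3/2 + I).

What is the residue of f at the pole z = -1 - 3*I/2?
(-11/5 - 2*I/5)*exp(-1 - 3*I/2)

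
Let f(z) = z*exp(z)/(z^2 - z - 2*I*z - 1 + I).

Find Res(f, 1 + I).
(1 + I)*exp(1 + I)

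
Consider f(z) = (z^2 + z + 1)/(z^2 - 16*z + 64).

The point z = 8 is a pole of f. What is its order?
Factor the denominator:
  z^2 - 16*z + 64 = (z - 8)^2

The numerator P(z) = z^2 + z + 1 has P(8) = 73 ≠ 0, so no factor of (z - 8) cancels.
Near z = 8 we can therefore write f(z) = g(z)/(z - 8)^2 with g analytic at 8 and g(8) ≠ 0 (g is just the numerator).

Hence z = 8 is a pole of order 2.

Final answer: 2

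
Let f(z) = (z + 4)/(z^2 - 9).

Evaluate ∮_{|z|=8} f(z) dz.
By the residue theorem, ∮_C f(z) dz = 2πi · (sum of the residues of f at the poles inside |z| = 8).

The denominator factors as (z - 3)*(z + 3), so the singularities of f are simple poles at z = 3, z = -3.
  |3|² = 9 < 64 = 8², so this pole is inside the contour.
  |-3|² = 9 < 64 = 8², so this pole is inside the contour.

With P(z) = z + 4 and Q(z) = z^2 - 9, each pole is simple, so Res(f, z₀) = P(z₀)/Q'(z₀) with Q'(z) = 2*z.
  Res(f, 3) = P(3)/Q'(3) = (7)/(6) = 7/6
  Res(f, -3) = P(-3)/Q'(-3) = (1)/(-6) = -1/6

Sum of residues inside C: 1
∮_C f(z) dz = 2πi · (1) = 2*I*pi

Final answer: 2*I*pi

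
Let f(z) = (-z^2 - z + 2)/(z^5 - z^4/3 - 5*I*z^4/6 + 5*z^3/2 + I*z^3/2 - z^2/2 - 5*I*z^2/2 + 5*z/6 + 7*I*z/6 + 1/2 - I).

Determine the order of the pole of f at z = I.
Factor the denominator:
  z^5 - z^4/3 - 5*I*z^4/6 + 5*z^3/2 + I*z^3/2 - z^2/2 - 5*I*z^2/2 + 5*z/6 + 7*I*z/6 + 1/2 - I = (z - I)^3*(z - 1/3 + 2*I/3)*(z + 3*I/2)

The numerator P(z) = -z^2 - z + 2 has P(I) = 3 - I ≠ 0, so no factor of (z - I) cancels.
Near z = I we can therefore write f(z) = g(z)/(z - I)^3 with g analytic at I and g(I) ≠ 0 (g is the numerator divided by the remaining denominator factors).

Hence z = I is a pole of order 3.

Final answer: 3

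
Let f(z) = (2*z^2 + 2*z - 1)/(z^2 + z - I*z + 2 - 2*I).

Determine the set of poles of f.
The singularities of f are the zeros of the denominator. Factoring,
  z^2 + z - I*z + 2 - 2*I = (z - 2*I)*(z + 1 + I)
so the candidates are z = 2*I, z = -1 - I.

Check the numerator P(z) = 2*z^2 + 2*z - 1 at each one:
  P(2*I) = -9 + 4*I ≠ 0, so z = 2*I is a (simple) pole.
  P(-1 - I) = -3 + 2*I ≠ 0, so z = -1 - I is a (simple) pole.

Poles of f: {-1 - I, 2*I}

Final answer: {-1 - I, 2*I}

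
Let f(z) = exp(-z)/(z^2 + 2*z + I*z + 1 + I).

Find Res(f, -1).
-exp(1)*I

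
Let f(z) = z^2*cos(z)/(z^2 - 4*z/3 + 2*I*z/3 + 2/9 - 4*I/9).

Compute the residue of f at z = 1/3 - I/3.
Write f(z) = P(z)/Q(z) with P(z) = z^2*cos(z) and Q(z) = z^2 - 4*z/3 + 2*I*z/3 + 2/9 - 4*I/9.
The denominator factors as Q(z) = (z - 1/3 + I/3)*(z - 1 + I/3), so z = 1/3 - I/3 is a simple zero of Q and P is analytic there; z = 1/3 - I/3 is therefore a simple pole and
  Res(f, z₀) = P(z₀)/Q'(z₀).

Q'(z) = 2*z - 4/3 + 2*I/3, so Q'(1/3 - I/3) = -2/3.
P(1/3 - I/3) = -2*I*cos(1/3 - I/3)/9.

Res(f, 1/3 - I/3) = (-2*I*cos(1/3 - I/3)/9)/(-2/3) = I*cos(1/3 - I/3)/3

Final answer: I*cos(1/3 - I/3)/3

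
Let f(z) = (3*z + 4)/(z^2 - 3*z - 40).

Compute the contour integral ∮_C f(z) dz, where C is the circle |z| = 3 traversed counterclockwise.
By the residue theorem, ∮_C f(z) dz = 2πi · (sum of the residues of f at the poles inside |z| = 3).

The denominator factors as (z + 5)*(z - 8), so the singularities of f are simple poles at z = -5, z = 8.
  |-5|² = 25 > 9 = 3², so this pole is outside the contour.
  |8|² = 64 > 9 = 3², so this pole is outside the contour.

No pole lies inside the contour, so f is analytic on and inside C and the integral is 0 (Cauchy's theorem).

Final answer: 0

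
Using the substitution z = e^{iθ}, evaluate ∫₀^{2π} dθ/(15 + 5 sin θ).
sqrt(2)*pi/10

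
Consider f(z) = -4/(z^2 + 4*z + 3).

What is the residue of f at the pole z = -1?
Write f(z) = P(z)/Q(z) with P(z) = -4 and Q(z) = z^2 + 4*z + 3.
The denominator factors as Q(z) = (z + 3)*(z + 1), so z = -1 is a simple zero of Q and P is analytic there; z = -1 is therefore a simple pole and
  Res(f, z₀) = P(z₀)/Q'(z₀).

Q'(z) = 2*z + 4, so Q'(-1) = 2.
P(-1) = -4.

Res(f, -1) = (-4)/(2) = -2

Final answer: -2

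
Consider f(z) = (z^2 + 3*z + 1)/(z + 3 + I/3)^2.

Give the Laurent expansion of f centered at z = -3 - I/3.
Put w = z - (-3 - I/3), i.e. z = w - 3 - I/3. The denominator is w^2, so it suffices to rewrite the numerator in powers of w.

P(z) = z^2 + 3*z + 1
P(w - 3 - I/3) = 8/9 + I + (-3 - 2*I/3)*w + w^2

Dividing each term by w^2:
  f = (8/9 + I)/w^2 + (-3 - 2*I/3)/w + 1

Substituting back w = z + 3 + I/3:
  f(z) = (8/9 + I)/(z + 3 + I/3)^2 + (-3 - 2*I/3)/(z + 3 + I/3) + 1

The series is finite because the numerator is a polynomial; the negative powers form the principal part, and the coefficient of 1/(z + 3 + I/3) gives Res(f, -3 - I/3) = -3 - 2*I/3.

Final answer: (8/9 + I)/(z + 3 + I/3)^2 + (-3 - 2*I/3)/(z + 3 + I/3) + 1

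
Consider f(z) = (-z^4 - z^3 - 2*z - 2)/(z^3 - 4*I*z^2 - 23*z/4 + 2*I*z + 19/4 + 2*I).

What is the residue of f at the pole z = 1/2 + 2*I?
Write f(z) = P(z)/Q(z) with P(z) = -z^4 - z^3 - 2*z - 2 and Q(z) = z^3 - 4*I*z^2 - 23*z/4 + 2*I*z + 19/4 + 2*I.
The denominator factors as Q(z) = (z - 1/2 - 2*I)*(z + 3/2 - 2*I)*(z - 1), so z = 1/2 + 2*I is a simple zero of Q and P is analytic there; z = 1/2 + 2*I is therefore a simple pole and
  Res(f, z₀) = P(z₀)/Q'(z₀).

Q'(z) = 3*z^2 - 8*I*z - 23/4 + 2*I, so Q'(1/2 + 2*I) = -1 + 4*I.
P(1/2 + 2*I) = -115/16 + 35*I/2.

Res(f, 1/2 + 2*I) = (-115/16 + 35*I/2)/(-1 + 4*I) = 1235/272 + 45*I/68

Final answer: 1235/272 + 45*I/68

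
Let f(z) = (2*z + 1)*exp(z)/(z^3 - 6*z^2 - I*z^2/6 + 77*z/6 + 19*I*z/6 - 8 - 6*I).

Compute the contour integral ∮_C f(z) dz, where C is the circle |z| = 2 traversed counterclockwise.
By the residue theorem, ∮_C f(z) dz = 2πi · (sum of the residues of f at the poles inside |z| = 2).

The denominator factors as (z - 2 - 2*I/3)*(z - 1 - I)*(z - 3 + 3*I/2), so the singularities of f are simple poles at z = 2 + 2*I/3, z = 1 + I, z = 3 - 3*I/2.
  |2 + 2*I/3|² = 40/9 > 4 = 2², so this pole is outside the contour.
  |1 + I|² = 2 < 4 = 2², so this pole is inside the contour.
  |3 - 3*I/2|² = 45/4 > 4 = 2², so this pole is outside the contour.

With P(z) = (2*z + 1)*exp(z) and Q(z) = z^3 - 6*z^2 - I*z^2/6 + 77*z/6 + 19*I*z/6 - 8 - 6*I, each pole is simple, so Res(f, z₀) = P(z₀)/Q'(z₀) with Q'(z) = 3*z^2 - 12*z - I*z/3 + 77/6 + 19*I/6.
  Res(f, 1 + I) = P(1 + I)/Q'(1 + I) = ((3 + 2*I)*exp(1 + I))/(7/6 - 19*I/6) = (-51/205 + 213*I/205)*exp(1 + I)

∮_C f(z) dz = 2πi · ((-51/205 + 213*I/205)*exp(1 + I)) = pi*(-426/205 - 102*I/205)*exp(1 + I)

Final answer: pi*(-426/205 - 102*I/205)*exp(1 + I)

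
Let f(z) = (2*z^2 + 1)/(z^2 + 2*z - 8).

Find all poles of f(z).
{-4, 2}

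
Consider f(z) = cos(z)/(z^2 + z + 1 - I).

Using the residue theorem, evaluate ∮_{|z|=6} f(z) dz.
By the residue theorem, ∮_C f(z) dz = 2πi · (sum of the residues of f at the poles inside |z| = 6).

The denominator factors as (z + 1 + I)*(z - I), so the singularities of f are simple poles at z = -1 - I, z = I.
  |-1 - I|² = 2 < 36 = 6², so this pole is inside the contour.
  |I|² = 1 < 36 = 6², so this pole is inside the contour.

With P(z) = cos(z) and Q(z) = z^2 + z + 1 - I, each pole is simple, so Res(f, z₀) = P(z₀)/Q'(z₀) with Q'(z) = 2*z + 1.
  Res(f, -1 - I) = P(-1 - I)/Q'(-1 - I) = (cos(1 + I))/(-1 - 2*I) = (-1/5 + 2*I/5)*cos(1 + I)
  Res(f, I) = P(I)/Q'(I) = (cosh(1))/(1 + 2*I) = (1/5 - 2*I/5)*cosh(1)

Sum of residues inside C: (1/5 - 2*I/5)*cosh(1) + (-1/5 + 2*I/5)*cos(1 + I)
∮_C f(z) dz = 2πi · ((1/5 - 2*I/5)*cosh(1) + (-1/5 + 2*I/5)*cos(1 + I)) = pi*(-4/5 - 2*I/5)*cos(1 + I) + pi*(4/5 + 2*I/5)*cosh(1)

Final answer: pi*(-4/5 - 2*I/5)*cos(1 + I) + pi*(4/5 + 2*I/5)*cosh(1)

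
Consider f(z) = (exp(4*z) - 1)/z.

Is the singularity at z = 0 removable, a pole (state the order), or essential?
removable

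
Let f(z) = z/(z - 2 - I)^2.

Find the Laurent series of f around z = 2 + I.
Put w = z - (2 + I), i.e. z = w + 2 + I. The denominator is w^2, so it suffices to rewrite the numerator in powers of w.

P(z) = z
P(w + 2 + I) = 2 + I + w

Dividing each term by w^2:
  f = (2 + I)/w^2 + 1/w

Substituting back w = z - 2 - I:
  f(z) = (2 + I)/(z - 2 - I)^2 + 1/(z - 2 - I)

The series is finite because the numerator is a polynomial; the negative powers form the principal part, and the coefficient of 1/(z - 2 - I) gives Res(f, 2 + I) = 1.

Final answer: (2 + I)/(z - 2 - I)^2 + 1/(z - 2 - I)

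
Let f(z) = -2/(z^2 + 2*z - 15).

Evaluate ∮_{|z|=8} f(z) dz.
By the residue theorem, ∮_C f(z) dz = 2πi · (sum of the residues of f at the poles inside |z| = 8).

The denominator factors as (z - 3)*(z + 5), so the singularities of f are simple poles at z = 3, z = -5.
  |3|² = 9 < 64 = 8², so this pole is inside the contour.
  |-5|² = 25 < 64 = 8², so this pole is inside the contour.

With P(z) = -2 and Q(z) = z^2 + 2*z - 15, each pole is simple, so Res(f, z₀) = P(z₀)/Q'(z₀) with Q'(z) = 2*z + 2.
  Res(f, 3) = P(3)/Q'(3) = (-2)/(8) = -1/4
  Res(f, -5) = P(-5)/Q'(-5) = (-2)/(-8) = 1/4

Sum of residues inside C: 0
∮_C f(z) dz = 2πi · (0) = 0

Final answer: 0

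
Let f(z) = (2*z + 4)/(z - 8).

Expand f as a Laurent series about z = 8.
20/(z - 8) + 2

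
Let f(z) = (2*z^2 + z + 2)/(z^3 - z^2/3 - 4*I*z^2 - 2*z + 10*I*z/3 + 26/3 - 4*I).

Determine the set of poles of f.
{-1 + 2*I, 1/3 + 3*I, 1 - I}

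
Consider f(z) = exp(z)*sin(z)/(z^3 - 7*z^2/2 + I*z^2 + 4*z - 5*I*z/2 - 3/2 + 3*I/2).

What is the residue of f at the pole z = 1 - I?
Write f(z) = P(z)/Q(z) with P(z) = exp(z)*sin(z) and Q(z) = z^3 - 7*z^2/2 + I*z^2 + 4*z - 5*I*z/2 - 3/2 + 3*I/2.
The denominator factors as Q(z) = (z - 1 + I)*(z - 1)*(z - 3/2), so z = 1 - I is a simple zero of Q and P is analytic there; z = 1 - I is therefore a simple pole and
  Res(f, z₀) = P(z₀)/Q'(z₀).

Q'(z) = 3*z^2 - 7*z + 2*I*z + 4 - 5*I/2, so Q'(1 - I) = -1 + I/2.
P(1 - I) = exp(1 - I)*sin(1 - I).

Res(f, 1 - I) = (exp(1 - I)*sin(1 - I))/(-1 + I/2) = (-4/5 - 2*I/5)*exp(1 - I)*sin(1 - I)

Final answer: (-4/5 - 2*I/5)*exp(1 - I)*sin(1 - I)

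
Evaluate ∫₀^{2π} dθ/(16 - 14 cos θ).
sqrt(15)*pi/15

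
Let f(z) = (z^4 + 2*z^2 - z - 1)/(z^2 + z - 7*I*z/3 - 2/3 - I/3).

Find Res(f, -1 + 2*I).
Write f(z) = P(z)/Q(z) with P(z) = z^4 + 2*z^2 - z - 1 and Q(z) = z^2 + z - 7*I*z/3 - 2/3 - I/3.
The denominator factors as Q(z) = (z + 1 - 2*I)*(z - I/3), so z = -1 + 2*I is a simple zero of Q and P is analytic there; z = -1 + 2*I is therefore a simple pole and
  Res(f, z₀) = P(z₀)/Q'(z₀).

Q'(z) = 2*z + 1 - 7*I/3, so Q'(-1 + 2*I) = -1 + 5*I/3.
P(-1 + 2*I) = -13 + 14*I.

Res(f, -1 + 2*I) = (-13 + 14*I)/(-1 + 5*I/3) = 327/34 + 69*I/34

Final answer: 327/34 + 69*I/34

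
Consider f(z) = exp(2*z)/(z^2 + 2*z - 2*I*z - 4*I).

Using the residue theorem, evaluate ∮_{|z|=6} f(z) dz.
By the residue theorem, ∮_C f(z) dz = 2πi · (sum of the residues of f at the poles inside |z| = 6).

The denominator factors as (z + 2)*(z - 2*I), so the singularities of f are simple poles at z = -2, z = 2*I.
  |-2|² = 4 < 36 = 6², so this pole is inside the contour.
  |2*I|² = 4 < 36 = 6², so this pole is inside the contour.

With P(z) = exp(2*z) and Q(z) = z^2 + 2*z - 2*I*z - 4*I, each pole is simple, so Res(f, z₀) = P(z₀)/Q'(z₀) with Q'(z) = 2*z + 2 - 2*I.
  Res(f, -2) = P(-2)/Q'(-2) = (exp(-4))/(-2 - 2*I) = (-1/4 + I/4)*exp(-4)
  Res(f, 2*I) = P(2*I)/Q'(2*I) = (exp(4*I))/(2 + 2*I) = (1/4 - I/4)*exp(4*I)

Sum of residues inside C: (1/4 - I/4)*exp(4*I) + (-1/4 + I/4)*exp(-4)
∮_C f(z) dz = 2πi · ((1/4 - I/4)*exp(4*I) + (-1/4 + I/4)*exp(-4)) = pi*(1/2 + I/2)*exp(4*I) + pi*(-1/2 - I/2)*exp(-4)

Final answer: pi*(1/2 + I/2)*exp(4*I) + pi*(-1/2 - I/2)*exp(-4)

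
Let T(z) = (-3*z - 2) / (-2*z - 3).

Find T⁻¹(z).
(-3*z + 2)/(2*z - 3)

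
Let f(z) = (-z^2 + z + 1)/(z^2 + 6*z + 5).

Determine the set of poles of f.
The singularities of f are the zeros of the denominator. Factoring,
  z^2 + 6*z + 5 = (z + 5)*(z + 1)
so the candidates are z = -5, z = -1.

Check the numerator P(z) = -z^2 + z + 1 at each one:
  P(-5) = -29 ≠ 0, so z = -5 is a (simple) pole.
  P(-1) = -1 ≠ 0, so z = -1 is a (simple) pole.

Poles of f: {-5, -1}

Final answer: {-5, -1}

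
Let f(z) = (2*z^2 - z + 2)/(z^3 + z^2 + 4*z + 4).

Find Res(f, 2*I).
Write f(z) = P(z)/Q(z) with P(z) = 2*z^2 - z + 2 and Q(z) = z^3 + z^2 + 4*z + 4.
The denominator factors as Q(z) = (z + 1)*(z - 2*I)*(z + 2*I), so z = 2*I is a simple zero of Q and P is analytic there; z = 2*I is therefore a simple pole and
  Res(f, z₀) = P(z₀)/Q'(z₀).

Q'(z) = 3*z^2 + 2*z + 4, so Q'(2*I) = -8 + 4*I.
P(2*I) = -6 - 2*I.

Res(f, 2*I) = (-6 - 2*I)/(-8 + 4*I) = 1/2 + I/2

Final answer: 1/2 + I/2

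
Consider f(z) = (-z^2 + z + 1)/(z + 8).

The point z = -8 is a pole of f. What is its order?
1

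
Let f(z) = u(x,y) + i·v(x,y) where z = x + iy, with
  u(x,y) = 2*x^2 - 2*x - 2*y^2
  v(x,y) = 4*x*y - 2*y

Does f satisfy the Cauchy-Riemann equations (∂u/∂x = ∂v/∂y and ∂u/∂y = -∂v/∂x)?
∂u/∂x = 4*x - 2
∂v/∂y = 4*x - 2
∂u/∂y = -4*y
∂v/∂x = 4*y
∂u/∂x = ∂v/∂y and ∂u/∂y = -∂v/∂x hold identically; f is analytic.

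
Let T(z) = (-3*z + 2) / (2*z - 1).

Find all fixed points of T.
{-sqrt(5)/2 - 1/2, -1/2 + sqrt(5)/2}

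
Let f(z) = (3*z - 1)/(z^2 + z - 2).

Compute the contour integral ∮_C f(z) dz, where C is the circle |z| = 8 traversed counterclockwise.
By the residue theorem, ∮_C f(z) dz = 2πi · (sum of the residues of f at the poles inside |z| = 8).

The denominator factors as (z + 2)*(z - 1), so the singularities of f are simple poles at z = -2, z = 1.
  |-2|² = 4 < 64 = 8², so this pole is inside the contour.
  |1|² = 1 < 64 = 8², so this pole is inside the contour.

With P(z) = 3*z - 1 and Q(z) = z^2 + z - 2, each pole is simple, so Res(f, z₀) = P(z₀)/Q'(z₀) with Q'(z) = 2*z + 1.
  Res(f, -2) = P(-2)/Q'(-2) = (-7)/(-3) = 7/3
  Res(f, 1) = P(1)/Q'(1) = (2)/(3) = 2/3

Sum of residues inside C: 3
∮_C f(z) dz = 2πi · (3) = 6*I*pi

Final answer: 6*I*pi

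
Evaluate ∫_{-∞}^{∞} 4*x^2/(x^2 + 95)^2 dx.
Let f(z) = 4*z^2/(z^2 + 95)^2. The denominator has no real zeros and deg Q - deg P = 2 ≥ 2, so the integral of f over the upper semicircle |z| = R tends to 0 as R → ∞. Closing the contour in the upper half-plane,
  ∫_{-∞}^{∞} f(x) dx = 2πi · Σ Res(f, z_k)  over the poles with Im z_k > 0.

Zeros of the denominator: z^2 + 95 = 0 gives z = ±sqrt(95)*I.
Upper half-plane: z = sqrt(95)*I (a pole of order 2).

Write f(z) = g(z)/(z - sqrt(95)*I)^2 with g(z) = 4*z^2/(z + sqrt(95)*I)^2. For a double pole, Res(f, z₀) = g'(z₀):
  g'(z) = 8*sqrt(95)*I*z/(z + sqrt(95)*I)^3
  Res(f, sqrt(95)*I) = g'(sqrt(95)*I) = -sqrt(95)*I/95

∫_{-∞}^{∞} f(x) dx = 2πi · (-sqrt(95)*I/95) = 2*sqrt(95)*pi/95

Final answer: 2*sqrt(95)*pi/95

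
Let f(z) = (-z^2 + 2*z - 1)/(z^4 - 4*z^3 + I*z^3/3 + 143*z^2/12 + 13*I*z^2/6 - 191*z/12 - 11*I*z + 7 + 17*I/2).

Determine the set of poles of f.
{2*I, 3/2 - 3*I, 3/2 + 2*I/3}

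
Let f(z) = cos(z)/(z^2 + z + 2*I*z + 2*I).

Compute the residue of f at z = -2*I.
(1/5 + 2*I/5)*cosh(2)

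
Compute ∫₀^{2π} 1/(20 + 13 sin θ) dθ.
Call the integral J. The integrand is 2π-periodic and we integrate over a full period, so shifting θ does not change the value (θ → θ + π/2 turns sin θ into cos θ). Hence
  J = ∫₀^{2π} dθ/(20 + 13 cos θ).
Put z = e^{iθ}: then cos θ = (z + 1/z)/2, dθ = dz/(iz), and z runs once counterclockwise around |z| = 1:
  J = ∮_{|z|=1} 1/(20 + 13*(z + 1/z)/2) · dz/(iz) = (2/i) ∮_{|z|=1} dz/(13*z^2 + 40*z + 13).
The roots of 13*z^2 + 40*z + 13 are z = (-20 ± sqrt(20^2 - 13^2))/13, with sqrt(231) = sqrt(231); their product is 1, so only z₊ = -20/13 + sqrt(231)/13 lies inside the unit circle (z₋ = -20/13 - sqrt(231)/13 lies outside).
z₊ is a simple zero of q(z) = 13*z^2 + 40*z + 13, so Res(1/q, z₊) = 1/q'(z₊) with q'(z) = 26*z + 40; and q'(z₊) = 13*(z₊ - z₋) = 2*sqrt(231).
Therefore J = (2/i) · 2πi · 1/(2*sqrt(231)) = 2*pi/(sqrt(231)) = 2*sqrt(231)*pi/231

Final answer: 2*sqrt(231)*pi/231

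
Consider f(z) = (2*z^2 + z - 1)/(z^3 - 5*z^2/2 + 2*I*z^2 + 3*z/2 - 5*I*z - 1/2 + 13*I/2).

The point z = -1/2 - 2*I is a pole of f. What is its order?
1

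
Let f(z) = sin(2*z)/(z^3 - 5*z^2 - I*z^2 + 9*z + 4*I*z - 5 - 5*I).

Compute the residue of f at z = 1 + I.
Write f(z) = P(z)/Q(z) with P(z) = sin(2*z) and Q(z) = z^3 - 5*z^2 - I*z^2 + 9*z + 4*I*z - 5 - 5*I.
The denominator factors as Q(z) = (z - 1 - I)*(z - 2 + I)*(z - 2 - I), so z = 1 + I is a simple zero of Q and P is analytic there; z = 1 + I is therefore a simple pole and
  Res(f, z₀) = P(z₀)/Q'(z₀).

Q'(z) = 3*z^2 - 10*z - 2*I*z + 9 + 4*I, so Q'(1 + I) = 1 - 2*I.
P(1 + I) = sin(2 + 2*I).

Res(f, 1 + I) = (sin(2 + 2*I))/(1 - 2*I) = (1/5 + 2*I/5)*sin(2 + 2*I)

Final answer: (1/5 + 2*I/5)*sin(2 + 2*I)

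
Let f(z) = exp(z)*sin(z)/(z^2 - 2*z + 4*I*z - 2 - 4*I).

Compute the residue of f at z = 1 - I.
-I*exp(1 - I)*sin(1 - I)/2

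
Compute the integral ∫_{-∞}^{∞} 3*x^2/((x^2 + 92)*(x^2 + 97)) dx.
Let f(z) = 3*z^2/((z^2 + 92)*(z^2 + 97)). The denominator has no real zeros and deg Q - deg P = 2 ≥ 2, so the integral of f over the upper semicircle |z| = R tends to 0 as R → ∞. Closing the contour in the upper half-plane,
  ∫_{-∞}^{∞} f(x) dx = 2πi · Σ Res(f, z_k)  over the poles with Im z_k > 0.

Zeros of the denominator: z^2 + 97 = 0 gives z = ±sqrt(97)*I; z^2 + 92 = 0 gives z = ±2*sqrt(23)*I.
Upper half-plane: z = 2*sqrt(23)*I, z = sqrt(97)*I (simple).

Each pole is a simple zero of Q(z) = z^4 + 189*z^2 + 8924, so Res(f, z₀) = P(z₀)/Q'(z₀) with P(z) = 3*z^2, Q'(z) = 4*z^3 + 378*z:
  Res(f, 2*sqrt(23)*I) = (-276)/(20*sqrt(23)*I) = 3*sqrt(23)*I/5
  Res(f, sqrt(97)*I) = (-291)/(-10*sqrt(97)*I) = -3*sqrt(97)*I/10

Sum of residues: 3*I*(-sqrt(97) + 2*sqrt(23))/10
∫_{-∞}^{∞} f(x) dx = 2πi · (3*I*(-sqrt(97) + 2*sqrt(23))/10) = 3*pi*(-2*sqrt(23) + sqrt(97))/5

Final answer: 3*pi*(-2*sqrt(23) + sqrt(97))/5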